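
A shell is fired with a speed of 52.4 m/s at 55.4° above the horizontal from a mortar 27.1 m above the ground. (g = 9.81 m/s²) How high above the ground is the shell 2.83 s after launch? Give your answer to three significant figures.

v_y0 = 52.4 sin 55.4° = 43.13 m/s.
y(t) = 27.1 + v_y0 t − ½ g t² = 27.1 + 43.13×2.83 − ½×9.81×2.83² = 110 m.

110 m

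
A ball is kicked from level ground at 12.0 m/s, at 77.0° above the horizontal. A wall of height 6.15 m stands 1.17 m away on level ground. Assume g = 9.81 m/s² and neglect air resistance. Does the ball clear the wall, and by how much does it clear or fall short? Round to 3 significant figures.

No — it falls 2.00 m short of clearing the wall.

v_x = 12.0 cos 77.0° = 2.699 m/s; v_y0 = 12.0 sin 77.0° = 11.69 m/s.
Time to reach the wall: t = 1.17 / 2.699 = 0.4335 s.
Height at that point: y = 11.69×0.4335 − 4.905×0.4335² = 4.146 m.
That is 6.15 − 4.146 = 2.00 m below the top of the wall, so the ball does not clear it.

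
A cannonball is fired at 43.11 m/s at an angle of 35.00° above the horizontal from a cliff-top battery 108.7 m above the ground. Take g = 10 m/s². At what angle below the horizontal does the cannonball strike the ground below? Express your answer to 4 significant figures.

56.21°

v_x = 43.11 cos 35.00° = 35.314 m/s.
At impact |v_y| = √(v_y0² + 2 g h) = √(24.727² + 2×10×108.7) = 52.777 m/s.
Angle below horizontal = arctan(|v_y| / v_x) = arctan(52.777 / 35.314) = 56.21°.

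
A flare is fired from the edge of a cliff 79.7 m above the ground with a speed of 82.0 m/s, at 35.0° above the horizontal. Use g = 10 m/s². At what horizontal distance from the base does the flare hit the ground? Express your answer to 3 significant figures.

Components: v_x = 82.0 cos 35.0° = 67.17 m/s, v_y = 82.0 sin 35.0° = 47.03 m/s.
Vertical: 0 = 79.7 + 47.03 t − ½(10) t² ⇒ 5.000 t² − 47.03 t − 79.7 = 0.
t = [47.03 + √(2212 + 1594)] / 10.00 = 10.87 s.
Horizontal: R = v_x · t = 67.17 × 10.87 = 730 m.

730 m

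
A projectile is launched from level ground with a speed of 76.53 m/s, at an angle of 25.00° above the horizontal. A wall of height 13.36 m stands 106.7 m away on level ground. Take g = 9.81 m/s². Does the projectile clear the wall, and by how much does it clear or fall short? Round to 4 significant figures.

Yes — it clears the wall by 24.79 m.

v_x = 76.53 cos 25.00° = 69.360 m/s; v_y0 = 76.53 sin 25.00° = 32.343 m/s.
Time to reach the wall: t = 106.7 / 69.360 = 1.5384 s.
Height at that point: y = 32.343×1.5384 − 4.905×1.5384² = 38.148 m.
That is 38.148 − 13.36 = 24.79 m above the top of the wall, so the projectile clears it.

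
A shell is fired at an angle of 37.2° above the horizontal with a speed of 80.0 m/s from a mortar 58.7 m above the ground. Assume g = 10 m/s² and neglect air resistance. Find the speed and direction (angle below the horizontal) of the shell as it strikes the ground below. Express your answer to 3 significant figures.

87.0 m/s at 42.9° below the horizontal

v_x = 80.0 cos 37.2° = 63.72 m/s (constant).
|v_y| at impact = √((48.37)² + 2×10×58.7) = 59.28 m/s.
Speed = √(63.72² + 59.28²) = 87.0 m/s; angle = arctan(59.28/63.72) = 42.9° below horizontal.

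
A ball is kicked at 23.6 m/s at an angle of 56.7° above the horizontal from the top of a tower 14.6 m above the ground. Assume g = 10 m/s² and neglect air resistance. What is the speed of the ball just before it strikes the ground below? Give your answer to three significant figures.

29.1 m/s

v_x = 23.6 cos 56.7° = 12.96 m/s is unchanged throughout.
For the vertical component, v_y² = v_y0² + 2 g h = (19.73)² + 2×10×14.6 = 681.3, so |v_y| = 26.10 m/s.
Impact speed = √(v_x² + v_y²) = √(168.0 + 681.3) = 29.1 m/s.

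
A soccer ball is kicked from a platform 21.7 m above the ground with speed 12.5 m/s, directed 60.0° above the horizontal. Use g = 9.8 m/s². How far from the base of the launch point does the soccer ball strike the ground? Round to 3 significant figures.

Components: v_x = 12.5 cos 60.0° = 6.250 m/s, v_y = 12.5 sin 60.0° = 10.83 m/s.
Vertical: 0 = 21.7 + 10.83 t − ½(9.8) t² ⇒ 4.900 t² − 10.83 t − 21.7 = 0.
t = [10.83 + √(117.3 + 425.3)] / 9.800 = 3.482 s.
Horizontal: R = v_x · t = 6.250 × 3.482 = 21.8 m.

21.8 m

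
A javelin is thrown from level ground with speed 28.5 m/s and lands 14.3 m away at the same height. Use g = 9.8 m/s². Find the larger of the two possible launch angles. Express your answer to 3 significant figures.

85.0°

Level-ground range: R = v₀² sin(2θ)/g ⇒ sin 2θ = R g / v₀² = 14.3×9.8/28.5² = 0.1725.
2θ = arcsin(0.1725) = 9.933° or 180° − 9.933° = 170.067°.
So θ = 4.97° or θ = 85.0°.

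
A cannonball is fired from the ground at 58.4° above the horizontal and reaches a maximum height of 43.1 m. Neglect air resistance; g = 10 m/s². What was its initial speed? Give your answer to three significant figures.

At maximum height v_y = 0, so (v₀ sin θ)² = 2 g H.
v₀ sin 58.4° = √(2 × 10 × 43.1) = 29.36 m/s.
v₀ = 29.36 / sin 58.4° = 29.36 / 0.8517 = 34.5 m/s.

34.5 m/s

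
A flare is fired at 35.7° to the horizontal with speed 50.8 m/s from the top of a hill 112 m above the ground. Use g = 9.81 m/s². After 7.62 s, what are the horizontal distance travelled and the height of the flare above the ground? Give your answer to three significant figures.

v_x = 50.8 cos 35.7° = 41.25 m/s; v_y0 = 50.8 sin 35.7° = 29.64 m/s.
x = v_x t = 41.25 × 7.62 = 314 m.
y = 112 + v_y0 t − ½ g t² = 53.1 m.

x = 314 m, y = 53.1 m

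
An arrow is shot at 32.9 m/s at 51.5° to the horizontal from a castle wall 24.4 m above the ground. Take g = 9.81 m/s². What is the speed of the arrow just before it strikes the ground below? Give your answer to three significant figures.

39.5 m/s

v_x = 32.9 cos 51.5° = 20.48 m/s is unchanged throughout.
For the vertical component, v_y² = v_y0² + 2 g h = (25.75)² + 2×9.81×24.4 = 1142, so |v_y| = 33.79 m/s.
Impact speed = √(v_x² + v_y²) = √(419.4 + 1142) = 39.5 m/s.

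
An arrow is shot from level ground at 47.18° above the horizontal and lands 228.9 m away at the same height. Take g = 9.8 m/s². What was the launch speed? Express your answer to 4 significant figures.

On level ground, R = v₀² sin(2θ) / g, so v₀ = √(R g / sin 2θ).
sin(2 × 47.18°) = 0.9971.
v₀ = √(228.9 × 9.8 / 0.9971) = √2249.7 = 47.43 m/s.

47.43 m/s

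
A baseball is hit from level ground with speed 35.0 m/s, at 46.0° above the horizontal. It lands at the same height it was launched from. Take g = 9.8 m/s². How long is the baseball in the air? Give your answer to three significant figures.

5.14 s

Vertical component: v_y = 35.0 sin 46.0° = 25.18 m/s.
For a projectile landing at launch height, time of flight is t = 2 v_y / g = 2 × 25.18 / 9.8 = 5.14 s.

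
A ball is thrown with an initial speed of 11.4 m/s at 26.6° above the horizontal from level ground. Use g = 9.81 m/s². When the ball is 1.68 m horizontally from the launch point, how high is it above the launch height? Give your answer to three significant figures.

v_x = 11.4 cos 26.6° = 10.19 m/s, v_y0 = 11.4 sin 26.6° = 5.104 m/s.
Time to reach x = 1.68 m: t = x / v_x = 1.68 / 10.19 = 0.1649 s.
y = v_y0 t − ½ g t² = 5.104×0.1649 − 4.905×0.1649² = 0.708 m.

0.708 m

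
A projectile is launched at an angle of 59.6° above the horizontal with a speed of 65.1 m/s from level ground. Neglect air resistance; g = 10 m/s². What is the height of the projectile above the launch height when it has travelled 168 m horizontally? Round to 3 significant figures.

156 m

v_x = 65.1 cos 59.6° = 32.94 m/s, v_y0 = 65.1 sin 59.6° = 56.15 m/s.
Time to reach x = 168 m: t = x / v_x = 168 / 32.94 = 5.100 s.
y = v_y0 t − ½ g t² = 56.15×5.100 − 5.000×5.100² = 156 m.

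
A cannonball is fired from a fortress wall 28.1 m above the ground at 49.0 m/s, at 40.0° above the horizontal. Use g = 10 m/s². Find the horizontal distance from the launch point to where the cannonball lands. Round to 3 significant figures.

Components: v_x = 49.0 cos 40.0° = 37.54 m/s, v_y = 49.0 sin 40.0° = 31.50 m/s.
Vertical: 0 = 28.1 + 31.50 t − ½(10) t² ⇒ 5.000 t² − 31.50 t − 28.1 = 0.
t = [31.50 + √(992.2 + 562.0)] / 10.00 = 7.092 s.
Horizontal: R = v_x · t = 37.54 × 7.092 = 266 m.

266 m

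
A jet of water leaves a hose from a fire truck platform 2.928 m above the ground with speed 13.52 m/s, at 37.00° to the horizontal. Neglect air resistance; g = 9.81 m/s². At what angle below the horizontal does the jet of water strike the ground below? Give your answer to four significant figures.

45.84°

v_x = 13.52 cos 37.00° = 10.798 m/s.
At impact |v_y| = √(v_y0² + 2 g h) = √(8.1365² + 2×9.81×2.928) = 11.120 m/s.
Angle below horizontal = arctan(|v_y| / v_x) = arctan(11.120 / 10.798) = 45.84°.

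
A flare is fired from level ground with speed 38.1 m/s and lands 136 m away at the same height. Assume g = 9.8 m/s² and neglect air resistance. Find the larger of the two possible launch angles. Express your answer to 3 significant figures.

56.7°

Level-ground range: R = v₀² sin(2θ)/g ⇒ sin 2θ = R g / v₀² = 136×9.8/38.1² = 0.9182.
2θ = arcsin(0.9182) = 66.66° or 180° − 66.66° = 113.34°.
So θ = 33.3° or θ = 56.7°.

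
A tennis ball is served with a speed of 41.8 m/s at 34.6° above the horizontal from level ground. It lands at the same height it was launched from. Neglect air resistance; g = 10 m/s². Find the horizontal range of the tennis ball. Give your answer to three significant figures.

For level ground, R = v₀² sin(2θ) / g.
sin(2 × 34.6°) = sin 69.20° = 0.9348.
R = (41.8)² × 0.9348 / 10 = 163 m.

163 m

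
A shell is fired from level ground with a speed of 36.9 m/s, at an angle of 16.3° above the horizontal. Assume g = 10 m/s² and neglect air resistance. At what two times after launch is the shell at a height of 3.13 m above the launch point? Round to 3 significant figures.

0.367 s and 1.70 s

v_y0 = 36.9 sin 16.3° = 10.36 m/s.
Set y = v_y0 t − ½ g t² = 3.13: 5.000 t² − 10.36 t + 3.13 = 0.
t = [10.36 ± √(107.3 − 62.60)] / 10 = (10.36 ± 6.686) / 10, giving t = 0.367 s or t = 1.70 s.
So the shell is at 3.13 m at t = 0.367 s (rising) and t = 1.70 s (falling).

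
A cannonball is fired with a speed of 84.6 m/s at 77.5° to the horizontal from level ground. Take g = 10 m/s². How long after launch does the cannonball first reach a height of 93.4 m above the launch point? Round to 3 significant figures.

1.22 s

v_y0 = 84.6 sin 77.5° = 82.59 m/s.
Set y = v_y0 t − ½ g t² = 93.4: 5.000 t² − 82.59 t + 93.4 = 0.
t = [82.59 ± √(6821 − 1868)] / 10 = (82.59 ± 70.38) / 10, giving t = 1.22 s or t = 15.3 s.
The cannonball is on the way up at the first time, so t = 1.22 s.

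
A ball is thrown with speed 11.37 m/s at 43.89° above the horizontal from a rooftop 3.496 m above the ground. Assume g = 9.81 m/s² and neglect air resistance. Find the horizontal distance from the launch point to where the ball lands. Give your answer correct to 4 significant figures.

16.13 m

Components: v_x = 11.37 cos 43.89° = 8.1940 m/s, v_y = 11.37 sin 43.89° = 7.8825 m/s.
Vertical: 0 = 3.496 + 7.8825 t − ½(9.81) t² ⇒ 4.905 t² − 7.8825 t − 3.496 = 0.
t = [7.8825 + √(62.134 + 68.592)] / 9.810 = 1.9690 s.
Horizontal: R = v_x · t = 8.1940 × 1.9690 = 16.13 m.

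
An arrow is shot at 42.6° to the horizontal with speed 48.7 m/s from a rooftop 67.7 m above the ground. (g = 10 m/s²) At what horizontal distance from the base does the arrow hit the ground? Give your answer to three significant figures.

Components: v_x = 48.7 cos 42.6° = 35.85 m/s, v_y = 48.7 sin 42.6° = 32.96 m/s.
Vertical: 0 = 67.7 + 32.96 t − ½(10) t² ⇒ 5.000 t² − 32.96 t − 67.7 = 0.
t = [32.96 + √(1086 + 1354)] / 10.00 = 8.236 s.
Horizontal: R = v_x · t = 35.85 × 8.236 = 295 m.

295 m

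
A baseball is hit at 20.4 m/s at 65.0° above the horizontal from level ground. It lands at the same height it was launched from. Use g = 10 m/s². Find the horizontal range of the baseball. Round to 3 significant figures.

For level ground, R = v₀² sin(2θ) / g.
sin(2 × 65.0°) = sin 130.0° = 0.7660.
R = (20.4)² × 0.7660 / 10 = 31.9 m.

31.9 m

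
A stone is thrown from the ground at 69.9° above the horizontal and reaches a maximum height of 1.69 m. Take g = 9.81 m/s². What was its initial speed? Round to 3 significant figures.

At maximum height v_y = 0, so (v₀ sin θ)² = 2 g H.
v₀ sin 69.9° = √(2 × 9.81 × 1.69) = 5.758 m/s.
v₀ = 5.758 / sin 69.9° = 5.758 / 0.9391 = 6.13 m/s.

6.13 m/s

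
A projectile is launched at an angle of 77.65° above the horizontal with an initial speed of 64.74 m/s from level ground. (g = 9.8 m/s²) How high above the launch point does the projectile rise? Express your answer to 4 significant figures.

204.1 m

Vertical component of launch velocity: v_y = 64.74 sin 77.65° = 63.242 m/s.
At the highest point the vertical velocity is zero, so v_y² = 2 g h_max.
h_max = (63.242)² / (2 × 9.8) = 3999.6 / 19.60 = 204.1 m.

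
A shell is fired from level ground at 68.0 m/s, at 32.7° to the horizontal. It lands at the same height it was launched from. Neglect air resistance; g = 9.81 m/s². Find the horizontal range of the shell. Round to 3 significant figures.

For level ground, R = v₀² sin(2θ) / g.
sin(2 × 32.7°) = sin 65.40° = 0.9092.
R = (68.0)² × 0.9092 / 9.81 = 429 m.

429 m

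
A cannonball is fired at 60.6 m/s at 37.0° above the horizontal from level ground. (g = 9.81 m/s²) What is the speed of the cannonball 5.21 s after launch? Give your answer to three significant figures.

50.6 m/s

v_x = 60.6 cos 37.0° = 48.40 m/s (constant).
v_y(t) = 60.6 sin 37.0° − g t = 36.47 − 9.81 × 5.21 = -14.64 m/s.
Speed = √(v_x² + v_y²) = √(2343 + 214.3) = 50.6 m/s.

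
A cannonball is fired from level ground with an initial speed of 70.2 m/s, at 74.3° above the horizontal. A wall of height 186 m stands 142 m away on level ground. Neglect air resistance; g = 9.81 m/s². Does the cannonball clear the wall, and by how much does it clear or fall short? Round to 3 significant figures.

v_x = 70.2 cos 74.3° = 19.00 m/s; v_y0 = 70.2 sin 74.3° = 67.58 m/s.
Time to reach the wall: t = 142 / 19.00 = 7.474 s.
Height at that point: y = 67.58×7.474 − 4.905×7.474² = 231.1 m.
That is 231.1 − 186 = 45.1 m above the top of the wall, so the cannonball clears it.

Yes — it clears the wall by 45.1 m.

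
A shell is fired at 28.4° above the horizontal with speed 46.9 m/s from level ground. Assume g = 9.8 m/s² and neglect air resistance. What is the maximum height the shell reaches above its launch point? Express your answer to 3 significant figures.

Vertical component of launch velocity: v_y = 46.9 sin 28.4° = 22.31 m/s.
At the highest point the vertical velocity is zero, so v_y² = 2 g h_max.
h_max = (22.31)² / (2 × 9.8) = 497.7 / 19.60 = 25.4 m.

25.4 m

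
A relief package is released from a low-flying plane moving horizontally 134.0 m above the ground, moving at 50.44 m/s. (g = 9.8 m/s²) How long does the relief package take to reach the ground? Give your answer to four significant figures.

5.229 s

The horizontal speed doesn't affect the fall. With v_y0 = 0, h = ½ g t².
t = √(2 × 134.0 / 9.8) = √27.347 = 5.229 s.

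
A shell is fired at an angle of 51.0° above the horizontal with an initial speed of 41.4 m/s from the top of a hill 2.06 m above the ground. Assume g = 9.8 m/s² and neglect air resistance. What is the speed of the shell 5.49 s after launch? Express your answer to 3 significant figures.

33.9 m/s

v_x = 41.4 cos 51.0° = 26.05 m/s (constant).
v_y(t) = 41.4 sin 51.0° − g t = 32.17 − 9.8 × 5.49 = -21.63 m/s.
Speed = √(v_x² + v_y²) = √(678.6 + 467.9) = 33.9 m/s.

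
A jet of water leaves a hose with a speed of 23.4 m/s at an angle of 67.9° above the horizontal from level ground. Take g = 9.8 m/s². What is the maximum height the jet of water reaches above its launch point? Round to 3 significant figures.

Vertical component of launch velocity: v_y = 23.4 sin 67.9° = 21.68 m/s.
At the highest point the vertical velocity is zero, so v_y² = 2 g h_max.
h_max = (21.68)² / (2 × 9.8) = 470.0 / 19.60 = 24.0 m.

24.0 m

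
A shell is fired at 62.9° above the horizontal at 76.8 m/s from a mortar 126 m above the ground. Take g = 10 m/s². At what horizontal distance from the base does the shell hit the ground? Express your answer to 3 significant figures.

536 m

Components: v_x = 76.8 cos 62.9° = 34.99 m/s, v_y = 76.8 sin 62.9° = 68.37 m/s.
Vertical: 0 = 126 + 68.37 t − ½(10) t² ⇒ 5.000 t² − 68.37 t − 126 = 0.
t = [68.37 + √(4674 + 2520)] / 10.00 = 15.32 s.
Horizontal: R = v_x · t = 34.99 × 15.32 = 536 m.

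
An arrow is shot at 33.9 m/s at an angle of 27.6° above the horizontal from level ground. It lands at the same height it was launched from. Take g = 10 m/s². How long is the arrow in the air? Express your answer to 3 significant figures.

Vertical component: v_y = 33.9 sin 27.6° = 15.71 m/s.
For a projectile landing at launch height, time of flight is t = 2 v_y / g = 2 × 15.71 / 10 = 3.14 s.

3.14 s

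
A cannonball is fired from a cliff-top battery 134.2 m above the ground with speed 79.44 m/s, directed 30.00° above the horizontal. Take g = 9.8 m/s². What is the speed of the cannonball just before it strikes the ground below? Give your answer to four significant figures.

94.56 m/s

v_x = 79.44 cos 30.00° = 68.797 m/s is unchanged throughout.
For the vertical component, v_y² = v_y0² + 2 g h = (39.720)² + 2×9.8×134.2 = 4208.0, so |v_y| = 64.869 m/s.
Impact speed = √(v_x² + v_y²) = √(4733.0 + 4208.0) = 94.56 m/s.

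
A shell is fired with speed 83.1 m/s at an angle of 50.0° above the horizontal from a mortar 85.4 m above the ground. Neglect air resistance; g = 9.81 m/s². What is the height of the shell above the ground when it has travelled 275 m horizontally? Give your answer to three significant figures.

v_x = 83.1 cos 50.0° = 53.42 m/s, v_y0 = 83.1 sin 50.0° = 63.66 m/s.
Time to reach x = 275 m: t = x / v_x = 275 / 53.42 = 5.148 s.
y = 85.4 + v_y0 t − ½ g t² = 85.4 + 63.66×5.148 − 4.905×5.148² = 283 m.

283 m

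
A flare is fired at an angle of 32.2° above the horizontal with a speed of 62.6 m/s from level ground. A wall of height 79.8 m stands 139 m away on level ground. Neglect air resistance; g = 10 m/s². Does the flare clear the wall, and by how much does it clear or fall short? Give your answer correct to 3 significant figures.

v_x = 62.6 cos 32.2° = 52.97 m/s; v_y0 = 62.6 sin 32.2° = 33.36 m/s.
Time to reach the wall: t = 139 / 52.97 = 2.624 s.
Height at that point: y = 33.36×2.624 − 5.000×2.624² = 53.11 m.
That is 79.8 − 53.11 = 26.7 m below the top of the wall, so the flare does not clear it.

No — it falls 26.7 m short of clearing the wall.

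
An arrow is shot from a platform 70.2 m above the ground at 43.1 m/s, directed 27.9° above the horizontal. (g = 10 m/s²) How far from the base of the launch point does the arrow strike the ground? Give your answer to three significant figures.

239 m

Components: v_x = 43.1 cos 27.9° = 38.09 m/s, v_y = 43.1 sin 27.9° = 20.17 m/s.
Vertical: 0 = 70.2 + 20.17 t − ½(10) t² ⇒ 5.000 t² − 20.17 t − 70.2 = 0.
t = [20.17 + √(406.8 + 1404)] / 10.00 = 6.272 s.
Horizontal: R = v_x · t = 38.09 × 6.272 = 239 m.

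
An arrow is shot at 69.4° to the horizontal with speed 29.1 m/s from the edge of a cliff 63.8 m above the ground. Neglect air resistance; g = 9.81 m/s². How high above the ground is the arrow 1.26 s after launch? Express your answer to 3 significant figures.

90.3 m

v_y0 = 29.1 sin 69.4° = 27.24 m/s.
y(t) = 63.8 + v_y0 t − ½ g t² = 63.8 + 27.24×1.26 − ½×9.81×1.26² = 90.3 m.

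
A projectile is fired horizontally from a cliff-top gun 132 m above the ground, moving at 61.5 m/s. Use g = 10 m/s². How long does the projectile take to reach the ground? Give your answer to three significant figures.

5.14 s

The horizontal speed doesn't affect the fall. With v_y0 = 0, h = ½ g t².
t = √(2 × 132 / 10) = √26.40 = 5.14 s.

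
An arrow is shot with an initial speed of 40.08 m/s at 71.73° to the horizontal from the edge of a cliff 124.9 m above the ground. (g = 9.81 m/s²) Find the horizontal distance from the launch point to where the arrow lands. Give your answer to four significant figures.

128.7 m

Components: v_x = 40.08 cos 71.73° = 12.565 m/s, v_y = 40.08 sin 71.73° = 38.060 m/s.
Vertical: 0 = 124.9 + 38.060 t − ½(9.81) t² ⇒ 4.905 t² − 38.060 t − 124.9 = 0.
t = [38.060 + √(1448.6 + 2450.5)] / 9.810 = 10.245 s.
Horizontal: R = v_x · t = 12.565 × 10.245 = 128.7 m.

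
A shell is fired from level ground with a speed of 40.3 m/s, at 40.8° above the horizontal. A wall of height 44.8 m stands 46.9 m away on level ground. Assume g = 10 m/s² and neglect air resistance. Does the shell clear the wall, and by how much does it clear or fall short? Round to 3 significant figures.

No — it falls 16.1 m short of clearing the wall.

v_x = 40.3 cos 40.8° = 30.51 m/s; v_y0 = 40.3 sin 40.8° = 26.33 m/s.
Time to reach the wall: t = 46.9 / 30.51 = 1.537 s.
Height at that point: y = 26.33×1.537 − 5.000×1.537² = 28.66 m.
That is 44.8 − 28.66 = 16.1 m below the top of the wall, so the shell does not clear it.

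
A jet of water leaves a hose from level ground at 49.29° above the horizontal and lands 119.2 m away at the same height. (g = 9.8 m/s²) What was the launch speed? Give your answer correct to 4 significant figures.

On level ground, R = v₀² sin(2θ) / g, so v₀ = √(R g / sin 2θ).
sin(2 × 49.29°) = 0.9888.
v₀ = √(119.2 × 9.8 / 0.9888) = √1181.4 = 34.37 m/s.

34.37 m/s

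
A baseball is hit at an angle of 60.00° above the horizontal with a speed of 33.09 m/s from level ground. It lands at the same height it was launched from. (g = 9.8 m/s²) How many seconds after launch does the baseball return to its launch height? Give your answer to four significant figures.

5.848 s

Vertical component: v_y = 33.09 sin 60.00° = 28.657 m/s.
For a projectile landing at launch height, time of flight is t = 2 v_y / g = 2 × 28.657 / 9.8 = 5.848 s.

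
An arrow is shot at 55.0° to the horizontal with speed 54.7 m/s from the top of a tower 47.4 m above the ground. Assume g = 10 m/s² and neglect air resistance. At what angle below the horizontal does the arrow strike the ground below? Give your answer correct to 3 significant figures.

60.0°

v_x = 54.7 cos 55.0° = 31.37 m/s.
At impact |v_y| = √(v_y0² + 2 g h) = √(44.81² + 2×10×47.4) = 54.37 m/s.
Angle below horizontal = arctan(|v_y| / v_x) = arctan(54.37 / 31.37) = 60.0°.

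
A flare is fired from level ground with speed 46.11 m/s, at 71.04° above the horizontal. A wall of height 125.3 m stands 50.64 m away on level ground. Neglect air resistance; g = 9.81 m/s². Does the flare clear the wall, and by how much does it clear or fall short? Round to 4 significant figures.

No — it falls 33.94 m short of clearing the wall.

v_x = 46.11 cos 71.04° = 14.982 m/s; v_y0 = 46.11 sin 71.04° = 43.608 m/s.
Time to reach the wall: t = 50.64 / 14.982 = 3.3801 s.
Height at that point: y = 43.608×3.3801 − 4.905×3.3801² = 91.359 m.
That is 125.3 − 91.359 = 33.94 m below the top of the wall, so the flare does not clear it.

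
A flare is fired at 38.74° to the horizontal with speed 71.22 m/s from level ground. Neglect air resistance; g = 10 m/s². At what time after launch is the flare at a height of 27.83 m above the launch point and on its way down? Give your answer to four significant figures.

8.238 s

v_y0 = 71.22 sin 38.74° = 44.569 m/s.
Set y = v_y0 t − ½ g t² = 27.83: 5.000 t² − 44.569 t + 27.83 = 0.
t = [44.569 ± √(1986.4 − 556.60)] / 10 = (44.569 ± 37.813) / 10, giving t = 0.6756 s or t = 8.238 s.
On the way down corresponds to the larger root: t = 8.238 s.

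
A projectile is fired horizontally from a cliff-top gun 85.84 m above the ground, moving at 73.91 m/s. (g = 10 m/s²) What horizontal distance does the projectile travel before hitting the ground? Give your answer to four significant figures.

306.2 m

Initial vertical velocity is zero, so the fall time comes from h = ½ g t²: t = √(2 × 85.84 / 10) = 4.1434 s.
Horizontal motion is uniform at 73.91 m/s, so x = 73.91 × 4.1434 = 306.2 m.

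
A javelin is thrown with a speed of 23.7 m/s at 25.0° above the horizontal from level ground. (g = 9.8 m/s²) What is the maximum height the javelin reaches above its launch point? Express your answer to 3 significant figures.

Vertical component of launch velocity: v_y = 23.7 sin 25.0° = 10.02 m/s.
At the highest point the vertical velocity is zero, so v_y² = 2 g h_max.
h_max = (10.02)² / (2 × 9.8) = 100.4 / 19.60 = 5.12 m.

5.12 m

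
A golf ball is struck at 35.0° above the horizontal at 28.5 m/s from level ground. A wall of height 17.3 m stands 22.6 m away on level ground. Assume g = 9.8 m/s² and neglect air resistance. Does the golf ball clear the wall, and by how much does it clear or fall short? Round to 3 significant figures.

No — it falls 6.07 m short of clearing the wall.

v_x = 28.5 cos 35.0° = 23.35 m/s; v_y0 = 28.5 sin 35.0° = 16.35 m/s.
Time to reach the wall: t = 22.6 / 23.35 = 0.9679 s.
Height at that point: y = 16.35×0.9679 − 4.900×0.9679² = 11.23 m.
That is 17.3 − 11.23 = 6.07 m below the top of the wall, so the golf ball does not clear it.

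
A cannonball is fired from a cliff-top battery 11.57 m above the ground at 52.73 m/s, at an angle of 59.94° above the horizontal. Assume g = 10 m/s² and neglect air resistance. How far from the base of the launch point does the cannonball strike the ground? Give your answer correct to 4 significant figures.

247.6 m

Components: v_x = 52.73 cos 59.94° = 26.413 m/s, v_y = 52.73 sin 59.94° = 45.638 m/s.
Vertical: 0 = 11.57 + 45.638 t − ½(10) t² ⇒ 5.000 t² − 45.638 t − 11.57 = 0.
t = [45.638 + √(2082.8 + 231.40)] / 10.00 = 9.3744 s.
Horizontal: R = v_x · t = 26.413 × 9.3744 = 247.6 m.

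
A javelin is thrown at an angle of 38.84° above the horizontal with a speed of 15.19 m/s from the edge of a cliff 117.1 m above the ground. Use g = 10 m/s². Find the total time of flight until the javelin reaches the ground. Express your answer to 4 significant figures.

5.885 s

Vertical component: v_y = 15.19 sin 38.84° = 9.5264 m/s.
Taking up as positive with launch at y = 117.1 m, landing at y = 0: 0 = 117.1 + 9.5264 t − ½(10) t².
Solving 5.000 t² − 9.5264 t − 117.1 = 0 gives t = [9.5264 + √(9.5264² + 4·5.000·117.1)] / 10.00 = 5.885 s.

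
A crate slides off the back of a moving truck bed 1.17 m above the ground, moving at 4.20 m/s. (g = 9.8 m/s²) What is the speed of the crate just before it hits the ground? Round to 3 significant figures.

6.37 m/s

Fall time: t = √(2 × 1.17 / 9.8) = 0.4886 s.
At impact: v_x = 4.20 m/s (unchanged), v_y = g t = 9.8 × 0.4886 = 4.788 m/s.
Speed = √(v_x² + v_y²) = √(17.64 + 22.92) = 6.37 m/s.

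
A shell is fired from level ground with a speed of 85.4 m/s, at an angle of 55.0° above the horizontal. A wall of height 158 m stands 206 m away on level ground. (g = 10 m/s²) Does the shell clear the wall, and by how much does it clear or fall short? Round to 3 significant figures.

v_x = 85.4 cos 55.0° = 48.98 m/s; v_y0 = 85.4 sin 55.0° = 69.96 m/s.
Time to reach the wall: t = 206 / 48.98 = 4.206 s.
Height at that point: y = 69.96×4.206 − 5.000×4.206² = 205.8 m.
That is 205.8 − 158 = 47.8 m above the top of the wall, so the shell clears it.

Yes — it clears the wall by 47.8 m.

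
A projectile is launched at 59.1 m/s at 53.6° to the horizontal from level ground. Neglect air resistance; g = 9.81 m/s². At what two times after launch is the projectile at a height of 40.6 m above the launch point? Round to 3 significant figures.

0.946 s and 8.75 s

v_y0 = 59.1 sin 53.6° = 47.57 m/s.
Set y = v_y0 t − ½ g t² = 40.6: 4.905 t² − 47.57 t + 40.6 = 0.
t = [47.57 ± √(2263 − 796.6)] / 9.81 = (47.57 ± 38.29) / 9.81, giving t = 0.946 s or t = 8.75 s.
So the projectile is at 40.6 m at t = 0.946 s (rising) and t = 8.75 s (falling).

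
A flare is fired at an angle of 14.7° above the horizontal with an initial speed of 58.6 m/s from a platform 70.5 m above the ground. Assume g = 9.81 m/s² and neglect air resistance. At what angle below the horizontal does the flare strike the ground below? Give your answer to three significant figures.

35.2°

v_x = 58.6 cos 14.7° = 56.68 m/s.
At impact |v_y| = √(v_y0² + 2 g h) = √(14.87² + 2×9.81×70.5) = 40.05 m/s.
Angle below horizontal = arctan(|v_y| / v_x) = arctan(40.05 / 56.68) = 35.2°.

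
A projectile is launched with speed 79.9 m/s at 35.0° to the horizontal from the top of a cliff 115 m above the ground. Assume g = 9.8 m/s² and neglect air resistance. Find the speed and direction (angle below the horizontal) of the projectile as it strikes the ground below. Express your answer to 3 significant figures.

v_x = 79.9 cos 35.0° = 65.45 m/s (constant).
|v_y| at impact = √((45.83)² + 2×9.8×115) = 65.99 m/s.
Speed = √(65.45² + 65.99²) = 92.9 m/s; angle = arctan(65.99/65.45) = 45.2° below horizontal.

92.9 m/s at 45.2° below the horizontal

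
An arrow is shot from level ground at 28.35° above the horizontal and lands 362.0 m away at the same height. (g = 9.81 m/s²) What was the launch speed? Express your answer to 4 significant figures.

On level ground, R = v₀² sin(2θ) / g, so v₀ = √(R g / sin 2θ).
sin(2 × 28.35°) = 0.8358.
v₀ = √(362.0 × 9.81 / 0.8358) = √4248.9 = 65.18 m/s.

65.18 m/s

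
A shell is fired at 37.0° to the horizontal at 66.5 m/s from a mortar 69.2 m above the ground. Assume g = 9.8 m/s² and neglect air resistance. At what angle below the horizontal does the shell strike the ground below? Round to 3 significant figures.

45.7°

v_x = 66.5 cos 37.0° = 53.11 m/s.
At impact |v_y| = √(v_y0² + 2 g h) = √(40.02² + 2×9.8×69.2) = 54.39 m/s.
Angle below horizontal = arctan(|v_y| / v_x) = arctan(54.39 / 53.11) = 45.7°.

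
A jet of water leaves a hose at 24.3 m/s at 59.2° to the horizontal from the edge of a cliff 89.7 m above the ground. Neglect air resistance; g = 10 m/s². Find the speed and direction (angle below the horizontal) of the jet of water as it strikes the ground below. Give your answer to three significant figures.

v_x = 24.3 cos 59.2° = 12.44 m/s (constant).
|v_y| at impact = √((20.87)² + 2×10×89.7) = 47.22 m/s.
Speed = √(12.44² + 47.22²) = 48.8 m/s; angle = arctan(47.22/12.44) = 75.2° below horizontal.

48.8 m/s at 75.2° below the horizontal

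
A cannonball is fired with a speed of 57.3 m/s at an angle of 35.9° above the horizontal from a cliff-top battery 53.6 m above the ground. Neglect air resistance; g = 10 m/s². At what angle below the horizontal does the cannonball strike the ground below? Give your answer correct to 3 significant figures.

45.3°

v_x = 57.3 cos 35.9° = 46.42 m/s.
At impact |v_y| = √(v_y0² + 2 g h) = √(33.60² + 2×10×53.6) = 46.91 m/s.
Angle below horizontal = arctan(|v_y| / v_x) = arctan(46.91 / 46.42) = 45.3°.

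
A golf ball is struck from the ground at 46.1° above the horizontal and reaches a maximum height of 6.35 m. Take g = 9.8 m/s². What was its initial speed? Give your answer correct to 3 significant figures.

15.5 m/s

At maximum height v_y = 0, so (v₀ sin θ)² = 2 g H.
v₀ sin 46.1° = √(2 × 9.8 × 6.35) = 11.16 m/s.
v₀ = 11.16 / sin 46.1° = 11.16 / 0.7206 = 15.5 m/s.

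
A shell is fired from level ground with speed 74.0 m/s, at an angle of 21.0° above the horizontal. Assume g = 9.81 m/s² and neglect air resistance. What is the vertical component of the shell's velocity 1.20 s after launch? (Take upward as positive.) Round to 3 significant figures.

14.7 m/s

Initial vertical component: v_y0 = 74.0 sin 21.0° = 26.52 m/s.
v_y(t) = v_y0 − g t = 26.52 − 9.81 × 1.20 = 14.7 m/s.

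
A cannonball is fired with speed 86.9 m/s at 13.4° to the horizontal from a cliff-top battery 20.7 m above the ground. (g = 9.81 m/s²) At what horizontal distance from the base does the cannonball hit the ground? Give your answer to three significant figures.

419 m

Components: v_x = 86.9 cos 13.4° = 84.53 m/s, v_y = 86.9 sin 13.4° = 20.14 m/s.
Vertical: 0 = 20.7 + 20.14 t − ½(9.81) t² ⇒ 4.905 t² − 20.14 t − 20.7 = 0.
t = [20.14 + √(405.6 + 406.1)] / 9.810 = 4.957 s.
Horizontal: R = v_x · t = 84.53 × 4.957 = 419 m.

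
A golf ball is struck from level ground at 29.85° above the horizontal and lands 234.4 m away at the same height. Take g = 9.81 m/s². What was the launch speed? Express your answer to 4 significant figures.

51.61 m/s

On level ground, R = v₀² sin(2θ) / g, so v₀ = √(R g / sin 2θ).
sin(2 × 29.85°) = 0.8634.
v₀ = √(234.4 × 9.81 / 0.8634) = √2663.3 = 51.61 m/s.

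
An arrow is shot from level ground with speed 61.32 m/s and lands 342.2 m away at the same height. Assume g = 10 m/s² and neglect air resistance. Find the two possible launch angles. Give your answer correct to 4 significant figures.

32.76° and 57.24°

Level-ground range: R = v₀² sin(2θ)/g ⇒ sin 2θ = R g / v₀² = 342.2×10/61.32² = 0.9101.
2θ = arcsin(0.9101) = 65.519° or 180° − 65.519° = 114.481°.
So θ = 32.76° or θ = 57.24°.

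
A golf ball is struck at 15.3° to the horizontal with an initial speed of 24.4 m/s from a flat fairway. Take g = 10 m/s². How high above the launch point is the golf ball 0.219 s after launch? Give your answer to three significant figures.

v_y0 = 24.4 sin 15.3° = 6.439 m/s.
y(t) = v_y0 t − ½ g t² = 6.439×0.219 − 5.000×0.219² = 1.17 m.

1.17 m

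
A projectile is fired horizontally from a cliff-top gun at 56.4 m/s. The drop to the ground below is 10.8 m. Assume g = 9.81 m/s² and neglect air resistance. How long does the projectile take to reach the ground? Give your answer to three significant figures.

The horizontal speed doesn't affect the fall. With v_y0 = 0, h = ½ g t².
t = √(2 × 10.8 / 9.81) = √2.202 = 1.48 s.

1.48 s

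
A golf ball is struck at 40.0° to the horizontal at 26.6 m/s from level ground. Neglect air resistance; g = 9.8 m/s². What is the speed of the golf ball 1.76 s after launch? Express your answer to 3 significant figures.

20.4 m/s

v_x = 26.6 cos 40.0° = 20.38 m/s (constant).
v_y(t) = 26.6 sin 40.0° − g t = 17.10 − 9.8 × 1.76 = -0.1480 m/s.
Speed = √(v_x² + v_y²) = √(415.3 + 0.02190) = 20.4 m/s.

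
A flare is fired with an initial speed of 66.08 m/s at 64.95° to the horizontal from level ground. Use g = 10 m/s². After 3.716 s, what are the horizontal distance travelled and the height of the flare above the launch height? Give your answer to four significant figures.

v_x = 66.08 cos 64.95° = 27.979 m/s; v_y0 = 66.08 sin 64.95° = 59.864 m/s.
x = v_x t = 27.979 × 3.716 = 104.0 m.
y = v_y0 t − ½ g t² = 59.864×3.716 − 5.000×3.716² = 153.4 m.

x = 104.0 m, y = 153.4 m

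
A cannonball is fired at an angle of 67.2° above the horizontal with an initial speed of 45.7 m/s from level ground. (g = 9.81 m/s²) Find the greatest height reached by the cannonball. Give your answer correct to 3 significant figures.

90.5 m

Vertical component of launch velocity: v_y = 45.7 sin 67.2° = 42.13 m/s.
At the highest point the vertical velocity is zero, so v_y² = 2 g h_max.
h_max = (42.13)² / (2 × 9.81) = 1775 / 19.62 = 90.5 m.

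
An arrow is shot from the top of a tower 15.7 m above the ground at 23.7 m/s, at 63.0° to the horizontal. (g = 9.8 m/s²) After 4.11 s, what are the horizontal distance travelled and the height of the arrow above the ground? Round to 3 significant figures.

x = 44.2 m, y = 19.7 m

v_x = 23.7 cos 63.0° = 10.76 m/s; v_y0 = 23.7 sin 63.0° = 21.12 m/s.
x = v_x t = 10.76 × 4.11 = 44.2 m.
y = 15.7 + v_y0 t − ½ g t² = 19.7 m.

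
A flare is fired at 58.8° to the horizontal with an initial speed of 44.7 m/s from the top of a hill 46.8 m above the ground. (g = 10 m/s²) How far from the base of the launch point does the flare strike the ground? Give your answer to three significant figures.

Components: v_x = 44.7 cos 58.8° = 23.16 m/s, v_y = 44.7 sin 58.8° = 38.23 m/s.
Vertical: 0 = 46.8 + 38.23 t − ½(10) t² ⇒ 5.000 t² − 38.23 t − 46.8 = 0.
t = [38.23 + √(1462 + 936.0)] / 10.00 = 8.720 s.
Horizontal: R = v_x · t = 23.16 × 8.720 = 202 m.

202 m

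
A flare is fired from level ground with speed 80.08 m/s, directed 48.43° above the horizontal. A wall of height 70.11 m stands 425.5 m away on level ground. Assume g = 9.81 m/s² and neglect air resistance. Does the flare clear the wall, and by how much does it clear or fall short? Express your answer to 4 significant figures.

v_x = 80.08 cos 48.43° = 53.136 m/s; v_y0 = 80.08 sin 48.43° = 59.912 m/s.
Time to reach the wall: t = 425.5 / 53.136 = 8.0078 s.
Height at that point: y = 59.912×8.0078 − 4.905×8.0078² = 165.23 m.
That is 165.23 − 70.11 = 95.12 m above the top of the wall, so the flare clears it.

Yes — it clears the wall by 95.12 m.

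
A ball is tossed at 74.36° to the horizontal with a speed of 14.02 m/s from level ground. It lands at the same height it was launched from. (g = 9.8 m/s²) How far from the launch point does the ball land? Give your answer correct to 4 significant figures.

For level ground, R = v₀² sin(2θ) / g.
sin(2 × 74.36°) = sin 148.72° = 0.5192.
R = (14.02)² × 0.5192 / 9.8 = 10.41 m.

10.41 m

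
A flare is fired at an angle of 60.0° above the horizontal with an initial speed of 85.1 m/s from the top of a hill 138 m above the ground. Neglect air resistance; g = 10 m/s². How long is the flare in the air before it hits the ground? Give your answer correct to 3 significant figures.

Vertical component: v_y = 85.1 sin 60.0° = 73.70 m/s.
Taking up as positive with launch at y = 138 m, landing at y = 0: 0 = 138 + 73.70 t − ½(10) t².
Solving 5.000 t² − 73.70 t − 138 = 0 gives t = [73.70 + √(73.70² + 4·5.000·138)] / 10.00 = 16.4 s.

16.4 s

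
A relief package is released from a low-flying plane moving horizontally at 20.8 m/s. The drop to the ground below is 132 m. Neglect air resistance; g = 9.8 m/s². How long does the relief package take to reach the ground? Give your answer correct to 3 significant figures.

The horizontal speed doesn't affect the fall. With v_y0 = 0, h = ½ g t².
t = √(2 × 132 / 9.8) = √26.94 = 5.19 s.

5.19 s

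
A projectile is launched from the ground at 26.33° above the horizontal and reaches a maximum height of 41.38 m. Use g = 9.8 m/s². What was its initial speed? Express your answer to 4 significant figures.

At maximum height v_y = 0, so (v₀ sin θ)² = 2 g H.
v₀ sin 26.33° = √(2 × 9.8 × 41.38) = 28.479 m/s.
v₀ = 28.479 / sin 26.33° = 28.479 / 0.4435 = 64.21 m/s.

64.21 m/s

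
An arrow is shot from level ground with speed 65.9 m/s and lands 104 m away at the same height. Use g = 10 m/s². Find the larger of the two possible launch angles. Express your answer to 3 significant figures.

83.1°

Level-ground range: R = v₀² sin(2θ)/g ⇒ sin 2θ = R g / v₀² = 104×10/65.9² = 0.2395.
2θ = arcsin(0.2395) = 13.86° or 180° − 13.86° = 166.14°.
So θ = 6.93° or θ = 83.1°.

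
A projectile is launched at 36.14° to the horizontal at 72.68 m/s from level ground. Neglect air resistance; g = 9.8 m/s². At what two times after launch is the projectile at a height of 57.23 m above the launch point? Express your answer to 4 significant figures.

v_y0 = 72.68 sin 36.14° = 42.864 m/s.
Set y = v_y0 t − ½ g t² = 57.23: 4.900 t² − 42.864 t + 57.23 = 0.
t = [42.864 ± √(1837.3 − 1121.7)] / 9.8 = (42.864 ± 26.751) / 9.8, giving t = 1.644 s or t = 7.104 s.
So the projectile is at 57.23 m at t = 1.644 s (rising) and t = 7.104 s (falling).

1.644 s and 7.104 s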